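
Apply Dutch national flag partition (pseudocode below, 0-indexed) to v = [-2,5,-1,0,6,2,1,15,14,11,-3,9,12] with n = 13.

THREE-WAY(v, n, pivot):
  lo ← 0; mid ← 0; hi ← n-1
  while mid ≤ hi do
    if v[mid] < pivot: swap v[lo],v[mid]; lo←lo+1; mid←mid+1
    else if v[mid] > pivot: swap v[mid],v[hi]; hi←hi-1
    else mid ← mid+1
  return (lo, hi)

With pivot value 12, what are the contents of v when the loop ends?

lo=0 mid=0 hi=12
-2<12: swap(0,0), lo=1 mid=1 ⇒ [-2,5,-1,0,6,2,1,15,14,11,-3,9,12]
5<12: swap(1,1), lo=2 mid=2 ⇒ [-2,5,-1,0,6,2,1,15,14,11,-3,9,12]
-1<12: swap(2,2), lo=3 mid=3 ⇒ [-2,5,-1,0,6,2,1,15,14,11,-3,9,12]
0<12: swap(3,3), lo=4 mid=4 ⇒ [-2,5,-1,0,6,2,1,15,14,11,-3,9,12]
6<12: swap(4,4), lo=5 mid=5 ⇒ [-2,5,-1,0,6,2,1,15,14,11,-3,9,12]
2<12: swap(5,5), lo=6 mid=6 ⇒ [-2,5,-1,0,6,2,1,15,14,11,-3,9,12]
1<12: swap(6,6), lo=7 mid=7 ⇒ [-2,5,-1,0,6,2,1,15,14,11,-3,9,12]
15>12: swap(7,12), hi=11 ⇒ [-2,5,-1,0,6,2,1,12,14,11,-3,9,15]
12=12: mid=8
14>12: swap(8,11), hi=10 ⇒ [-2,5,-1,0,6,2,1,12,9,11,-3,14,15]
9<12: swap(7,8), lo=8 mid=9 ⇒ [-2,5,-1,0,6,2,1,9,12,11,-3,14,15]
11<12: swap(8,9), lo=9 mid=10 ⇒ [-2,5,-1,0,6,2,1,9,11,12,-3,14,15]
-3<12: swap(9,10), lo=10 mid=11 ⇒ [-2,5,-1,0,6,2,1,9,11,-3,12,14,15]
done. lo=10 hi=10; v=[-2,5,-1,0,6,2,1,9,11,-3,12,14,15]

[-2,5,-1,0,6,2,1,9,11,-3,12,14,15]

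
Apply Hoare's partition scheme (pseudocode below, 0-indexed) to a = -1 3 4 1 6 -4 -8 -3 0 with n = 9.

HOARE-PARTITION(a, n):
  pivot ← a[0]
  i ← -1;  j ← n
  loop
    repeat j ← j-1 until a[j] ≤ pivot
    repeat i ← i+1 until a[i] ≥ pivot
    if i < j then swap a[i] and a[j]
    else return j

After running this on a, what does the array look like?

-3 -8 -4 1 6 4 3 -1 0

pivot = a[0] = -1; i = -1, j = 9
j→7 (a[7]=-3≤-1), i→0 (a[0]=-1≥-1); i<j, swap → -3 3 4 1 6 -4 -8 -1 0
j→6 (a[6]=-8≤-1), i→1 (a[1]=3≥-1); i<j, swap → -3 -8 4 1 6 -4 3 -1 0
j→5 (a[5]=-4≤-1), i→2 (a[2]=4≥-1); i<j, swap → -3 -8 -4 1 6 4 3 -1 0
j→2, i→3; i≥j, return j=2. a = -3 -8 -4 1 6 4 3 -1 0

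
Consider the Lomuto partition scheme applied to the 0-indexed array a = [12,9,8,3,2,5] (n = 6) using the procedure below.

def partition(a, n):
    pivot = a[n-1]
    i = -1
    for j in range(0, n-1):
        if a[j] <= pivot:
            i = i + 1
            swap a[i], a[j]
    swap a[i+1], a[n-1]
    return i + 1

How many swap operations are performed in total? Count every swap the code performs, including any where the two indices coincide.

3

pivot=5, i=-1
j=0: 12>5, skip
j=1: 9>5, skip
j=2: 8>5, skip
j=3: 3≤5, i=0, swap(0,3) ⇒ [3,9,8,12,2,5]
j=4: 2≤5, i=1, swap(1,4) ⇒ [3,2,8,12,9,5]
swap(2,5) ⇒ [3,2,5,12,9,8]; return 2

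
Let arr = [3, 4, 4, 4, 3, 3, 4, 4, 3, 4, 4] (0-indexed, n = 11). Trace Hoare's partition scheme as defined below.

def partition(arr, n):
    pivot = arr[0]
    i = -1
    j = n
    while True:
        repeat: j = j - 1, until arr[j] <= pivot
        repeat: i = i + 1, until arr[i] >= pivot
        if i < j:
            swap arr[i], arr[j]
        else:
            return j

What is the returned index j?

pivot = arr[0] = 3; i = -1, j = 11
j→8 (arr[8]=3≤3), i→0 (arr[0]=3≥3); i<j, swap → [3, 4, 4, 4, 3, 3, 4, 4, 3, 4, 4]
j→5 (arr[5]=3≤3), i→1 (arr[1]=4≥3); i<j, swap → [3, 3, 4, 4, 3, 4, 4, 4, 3, 4, 4]
j→4 (arr[4]=3≤3), i→2 (arr[2]=4≥3); i<j, swap → [3, 3, 3, 4, 4, 4, 4, 4, 3, 4, 4]
j→2, i→3; i≥j, return j=2. arr = [3, 3, 3, 4, 4, 4, 4, 4, 3, 4, 4]

2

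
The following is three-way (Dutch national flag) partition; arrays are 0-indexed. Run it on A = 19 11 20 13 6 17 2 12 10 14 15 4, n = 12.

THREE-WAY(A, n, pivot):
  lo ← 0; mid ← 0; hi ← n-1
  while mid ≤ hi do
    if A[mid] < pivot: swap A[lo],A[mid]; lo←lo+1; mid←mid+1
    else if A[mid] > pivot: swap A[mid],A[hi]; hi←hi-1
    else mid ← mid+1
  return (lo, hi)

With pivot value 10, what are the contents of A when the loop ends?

lo=0 mid=0 hi=11
19>10: swap(0,11), hi=10 ⇒ 4 11 20 13 6 17 2 12 10 14 15 19
4<10: swap(0,0), lo=1 mid=1 ⇒ 4 11 20 13 6 17 2 12 10 14 15 19
11>10: swap(1,10), hi=9 ⇒ 4 15 20 13 6 17 2 12 10 14 11 19
15>10: swap(1,9), hi=8 ⇒ 4 14 20 13 6 17 2 12 10 15 11 19
14>10: swap(1,8), hi=7 ⇒ 4 10 20 13 6 17 2 12 14 15 11 19
10=10: mid=2
20>10: swap(2,7), hi=6 ⇒ 4 10 12 13 6 17 2 20 14 15 11 19
12>10: swap(2,6), hi=5 ⇒ 4 10 2 13 6 17 12 20 14 15 11 19
2<10: swap(1,2), lo=2 mid=3 ⇒ 4 2 10 13 6 17 12 20 14 15 11 19
13>10: swap(3,5), hi=4 ⇒ 4 2 10 17 6 13 12 20 14 15 11 19
17>10: swap(3,4), hi=3 ⇒ 4 2 10 6 17 13 12 20 14 15 11 19
6<10: swap(2,3), lo=3 mid=4 ⇒ 4 2 6 10 17 13 12 20 14 15 11 19
done. lo=3 hi=3; A=4 2 6 10 17 13 12 20 14 15 11 19

4 2 6 10 17 13 12 20 14 15 11 19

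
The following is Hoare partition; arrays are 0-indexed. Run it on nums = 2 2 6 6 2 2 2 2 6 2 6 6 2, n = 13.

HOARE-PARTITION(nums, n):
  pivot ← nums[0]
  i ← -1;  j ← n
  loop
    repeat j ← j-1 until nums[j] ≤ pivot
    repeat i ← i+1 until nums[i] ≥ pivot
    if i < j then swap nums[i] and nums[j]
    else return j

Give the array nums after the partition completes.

pivot=2
j stops at 12 (2), i stops at 0 (2); swap ⇒ 2 2 6 6 2 2 2 2 6 2 6 6 2
j stops at 9 (2), i stops at 1 (2); swap ⇒ 2 2 6 6 2 2 2 2 6 2 6 6 2
j stops at 7 (2), i stops at 2 (6); swap ⇒ 2 2 2 6 2 2 2 6 6 2 6 6 2
j stops at 6 (2), i stops at 3 (6); swap ⇒ 2 2 2 2 2 2 6 6 6 2 6 6 2
j stops at 5 (2), i stops at 4 (2); swap ⇒ 2 2 2 2 2 2 6 6 6 2 6 6 2
j stops at 4, i stops at 5; i≥j ⇒ return 4. nums=2 2 2 2 2 2 6 6 6 2 6 6 2

2 2 2 2 2 2 6 6 6 2 6 6 2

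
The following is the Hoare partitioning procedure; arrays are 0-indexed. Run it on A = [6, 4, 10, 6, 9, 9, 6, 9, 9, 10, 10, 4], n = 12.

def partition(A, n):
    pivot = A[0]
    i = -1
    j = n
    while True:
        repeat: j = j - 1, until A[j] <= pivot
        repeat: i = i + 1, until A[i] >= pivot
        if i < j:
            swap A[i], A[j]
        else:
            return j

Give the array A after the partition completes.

pivot=6
j stops at 11 (4), i stops at 0 (6); swap ⇒ [4, 4, 10, 6, 9, 9, 6, 9, 9, 10, 10, 6]
j stops at 6 (6), i stops at 2 (10); swap ⇒ [4, 4, 6, 6, 9, 9, 10, 9, 9, 10, 10, 6]
j stops at 3, i stops at 3; i≥j ⇒ return 3. A=[4, 4, 6, 6, 9, 9, 10, 9, 9, 10, 10, 6]

[4, 4, 6, 6, 9, 9, 10, 9, 9, 10, 10, 6]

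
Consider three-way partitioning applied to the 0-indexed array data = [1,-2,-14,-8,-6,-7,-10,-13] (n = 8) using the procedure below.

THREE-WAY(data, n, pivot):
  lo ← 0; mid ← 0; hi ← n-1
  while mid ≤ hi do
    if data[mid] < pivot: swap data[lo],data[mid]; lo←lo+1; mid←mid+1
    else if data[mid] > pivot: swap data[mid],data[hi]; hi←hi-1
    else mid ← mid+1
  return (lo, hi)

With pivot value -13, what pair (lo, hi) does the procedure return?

lo=0 mid=0 hi=7
1>-13: swap(0,7), hi=6 ⇒ [-13,-2,-14,-8,-6,-7,-10,1]
-13=-13: mid=1
-2>-13: swap(1,6), hi=5 ⇒ [-13,-10,-14,-8,-6,-7,-2,1]
-10>-13: swap(1,5), hi=4 ⇒ [-13,-7,-14,-8,-6,-10,-2,1]
-7>-13: swap(1,4), hi=3 ⇒ [-13,-6,-14,-8,-7,-10,-2,1]
-6>-13: swap(1,3), hi=2 ⇒ [-13,-8,-14,-6,-7,-10,-2,1]
-8>-13: swap(1,2), hi=1 ⇒ [-13,-14,-8,-6,-7,-10,-2,1]
-14<-13: swap(0,1), lo=1 mid=2 ⇒ [-14,-13,-8,-6,-7,-10,-2,1]
done. lo=1 hi=1; data=[-14,-13,-8,-6,-7,-10,-2,1]

(1, 1)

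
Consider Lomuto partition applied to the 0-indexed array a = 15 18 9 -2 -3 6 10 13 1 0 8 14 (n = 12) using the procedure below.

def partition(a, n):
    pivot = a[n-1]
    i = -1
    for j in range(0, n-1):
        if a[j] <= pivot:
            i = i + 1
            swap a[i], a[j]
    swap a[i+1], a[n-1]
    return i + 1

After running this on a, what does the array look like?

9 -2 -3 6 10 13 1 0 8 14 15 18

pivot = a[11] = 14; i = -1
j=0: a[0]=15 > 14 → no swap
j=1: a[1]=18 > 14 → no swap
j=2: a[2]=9 ≤ 14 → i=0, swap a[0],a[2] → 9 18 15 -2 -3 6 10 13 1 0 8 14
j=3: a[3]=-2 ≤ 14 → i=1, swap a[1],a[3] → 9 -2 15 18 -3 6 10 13 1 0 8 14
j=4: a[4]=-3 ≤ 14 → i=2, swap a[2],a[4] → 9 -2 -3 18 15 6 10 13 1 0 8 14
j=5: a[5]=6 ≤ 14 → i=3, swap a[3],a[5] → 9 -2 -3 6 15 18 10 13 1 0 8 14
j=6: a[6]=10 ≤ 14 → i=4, swap a[4],a[6] → 9 -2 -3 6 10 18 15 13 1 0 8 14
j=7: a[7]=13 ≤ 14 → i=5, swap a[5],a[7] → 9 -2 -3 6 10 13 15 18 1 0 8 14
j=8: a[8]=1 ≤ 14 → i=6, swap a[6],a[8] → 9 -2 -3 6 10 13 1 18 15 0 8 14
j=9: a[9]=0 ≤ 14 → i=7, swap a[7],a[9] → 9 -2 -3 6 10 13 1 0 15 18 8 14
j=10: a[10]=8 ≤ 14 → i=8, swap a[8],a[10] → 9 -2 -3 6 10 13 1 0 8 18 15 14
final swap a[9],a[11] → 9 -2 -3 6 10 13 1 0 8 14 15 18; return 9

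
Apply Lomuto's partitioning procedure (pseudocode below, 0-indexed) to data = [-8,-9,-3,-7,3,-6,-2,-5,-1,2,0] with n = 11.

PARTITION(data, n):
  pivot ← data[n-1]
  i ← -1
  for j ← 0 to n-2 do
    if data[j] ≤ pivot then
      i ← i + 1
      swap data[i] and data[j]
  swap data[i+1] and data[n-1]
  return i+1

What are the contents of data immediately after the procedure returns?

[-8,-9,-3,-7,-6,-2,-5,-1,0,2,3]

pivot=0, i=-1
j=0: -8≤0, i=0, swap(0,0) ⇒ [-8,-9,-3,-7,3,-6,-2,-5,-1,2,0]
j=1: -9≤0, i=1, swap(1,1) ⇒ [-8,-9,-3,-7,3,-6,-2,-5,-1,2,0]
j=2: -3≤0, i=2, swap(2,2) ⇒ [-8,-9,-3,-7,3,-6,-2,-5,-1,2,0]
j=3: -7≤0, i=3, swap(3,3) ⇒ [-8,-9,-3,-7,3,-6,-2,-5,-1,2,0]
j=4: 3>0, skip
j=5: -6≤0, i=4, swap(4,5) ⇒ [-8,-9,-3,-7,-6,3,-2,-5,-1,2,0]
j=6: -2≤0, i=5, swap(5,6) ⇒ [-8,-9,-3,-7,-6,-2,3,-5,-1,2,0]
j=7: -5≤0, i=6, swap(6,7) ⇒ [-8,-9,-3,-7,-6,-2,-5,3,-1,2,0]
j=8: -1≤0, i=7, swap(7,8) ⇒ [-8,-9,-3,-7,-6,-2,-5,-1,3,2,0]
j=9: 2>0, skip
swap(8,10) ⇒ [-8,-9,-3,-7,-6,-2,-5,-1,0,2,3]; return 8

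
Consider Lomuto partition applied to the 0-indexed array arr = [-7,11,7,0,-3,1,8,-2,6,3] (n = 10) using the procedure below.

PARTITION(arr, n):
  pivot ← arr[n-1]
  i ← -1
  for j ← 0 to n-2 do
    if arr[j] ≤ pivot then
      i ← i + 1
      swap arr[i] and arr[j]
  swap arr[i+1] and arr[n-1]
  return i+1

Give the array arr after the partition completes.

pivot = arr[9] = 3; i = -1
j=0: arr[0]=-7 ≤ 3 → i=0, swap arr[0],arr[0] (no change) → [-7,11,7,0,-3,1,8,-2,6,3]
j=1: arr[1]=11 > 3 → no swap
j=2: arr[2]=7 > 3 → no swap
j=3: arr[3]=0 ≤ 3 → i=1, swap arr[1],arr[3] → [-7,0,7,11,-3,1,8,-2,6,3]
j=4: arr[4]=-3 ≤ 3 → i=2, swap arr[2],arr[4] → [-7,0,-3,11,7,1,8,-2,6,3]
j=5: arr[5]=1 ≤ 3 → i=3, swap arr[3],arr[5] → [-7,0,-3,1,7,11,8,-2,6,3]
j=6: arr[6]=8 > 3 → no swap
j=7: arr[7]=-2 ≤ 3 → i=4, swap arr[4],arr[7] → [-7,0,-3,1,-2,11,8,7,6,3]
j=8: arr[8]=6 > 3 → no swap
final swap arr[5],arr[9] → [-7,0,-3,1,-2,3,8,7,6,11]; return 5

[-7,0,-3,1,-2,3,8,7,6,11]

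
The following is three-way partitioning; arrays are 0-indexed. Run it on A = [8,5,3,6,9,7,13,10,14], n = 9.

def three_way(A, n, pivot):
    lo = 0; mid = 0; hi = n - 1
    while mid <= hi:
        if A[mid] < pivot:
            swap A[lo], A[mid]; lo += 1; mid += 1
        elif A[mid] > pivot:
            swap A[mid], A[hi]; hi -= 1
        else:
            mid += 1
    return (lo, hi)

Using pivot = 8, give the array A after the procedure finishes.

pivot = 8; lo=0, mid=0, hi=8
A[mid]=8=8: mid=1
A[mid]=5<8: swap A[0],A[1]; lo=1,mid=2 → [5,8,3,6,9,7,13,10,14]
A[mid]=3<8: swap A[1],A[2]; lo=2,mid=3 → [5,3,8,6,9,7,13,10,14]
A[mid]=6<8: swap A[2],A[3]; lo=3,mid=4 → [5,3,6,8,9,7,13,10,14]
A[mid]=9>8: swap A[4],A[8]; hi=7 → [5,3,6,8,14,7,13,10,9]
A[mid]=14>8: swap A[4],A[7]; hi=6 → [5,3,6,8,10,7,13,14,9]
A[mid]=10>8: swap A[4],A[6]; hi=5 → [5,3,6,8,13,7,10,14,9]
A[mid]=13>8: swap A[4],A[5]; hi=4 → [5,3,6,8,7,13,10,14,9]
A[mid]=7<8: swap A[3],A[4]; lo=4,mid=5 → [5,3,6,7,8,13,10,14,9]
end: lo=4, hi=4; A = [5,3,6,7,8,13,10,14,9]

[5,3,6,7,8,13,10,14,9]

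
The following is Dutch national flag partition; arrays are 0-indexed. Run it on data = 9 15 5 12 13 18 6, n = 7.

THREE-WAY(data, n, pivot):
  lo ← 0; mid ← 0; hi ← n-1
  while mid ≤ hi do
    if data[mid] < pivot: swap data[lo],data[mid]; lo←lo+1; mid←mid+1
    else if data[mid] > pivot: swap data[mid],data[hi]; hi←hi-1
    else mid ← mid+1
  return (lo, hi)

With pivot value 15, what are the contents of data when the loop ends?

lo=0 mid=0 hi=6
9<15: swap(0,0), lo=1 mid=1 ⇒ 9 15 5 12 13 18 6
15=15: mid=2
5<15: swap(1,2), lo=2 mid=3 ⇒ 9 5 15 12 13 18 6
12<15: swap(2,3), lo=3 mid=4 ⇒ 9 5 12 15 13 18 6
13<15: swap(3,4), lo=4 mid=5 ⇒ 9 5 12 13 15 18 6
18>15: swap(5,6), hi=5 ⇒ 9 5 12 13 15 6 18
6<15: swap(4,5), lo=5 mid=6 ⇒ 9 5 12 13 6 15 18
done. lo=5 hi=5; data=9 5 12 13 6 15 18

9 5 12 13 6 15 18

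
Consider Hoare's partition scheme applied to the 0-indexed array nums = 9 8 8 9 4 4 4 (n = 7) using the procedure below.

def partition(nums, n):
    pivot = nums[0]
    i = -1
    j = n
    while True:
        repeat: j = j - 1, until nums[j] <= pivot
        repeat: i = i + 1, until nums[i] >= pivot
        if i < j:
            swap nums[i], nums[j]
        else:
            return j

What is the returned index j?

4

pivot=9
j stops at 6 (4), i stops at 0 (9); swap ⇒ 4 8 8 9 4 4 9
j stops at 5 (4), i stops at 3 (9); swap ⇒ 4 8 8 4 4 9 9
j stops at 4, i stops at 5; i≥j ⇒ return 4. nums=4 8 8 4 4 9 9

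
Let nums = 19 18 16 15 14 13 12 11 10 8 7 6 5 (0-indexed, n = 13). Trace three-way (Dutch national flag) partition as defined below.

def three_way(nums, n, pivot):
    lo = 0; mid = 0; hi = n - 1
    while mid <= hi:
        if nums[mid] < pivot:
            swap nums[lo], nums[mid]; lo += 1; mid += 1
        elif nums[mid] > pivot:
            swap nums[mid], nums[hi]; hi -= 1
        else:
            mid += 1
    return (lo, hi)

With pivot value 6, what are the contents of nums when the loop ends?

5 6 15 14 13 12 11 10 8 7 16 18 19

lo=0 mid=0 hi=12
19>6: swap(0,12), hi=11 ⇒ 5 18 16 15 14 13 12 11 10 8 7 6 19
5<6: swap(0,0), lo=1 mid=1 ⇒ 5 18 16 15 14 13 12 11 10 8 7 6 19
18>6: swap(1,11), hi=10 ⇒ 5 6 16 15 14 13 12 11 10 8 7 18 19
6=6: mid=2
16>6: swap(2,10), hi=9 ⇒ 5 6 7 15 14 13 12 11 10 8 16 18 19
7>6: swap(2,9), hi=8 ⇒ 5 6 8 15 14 13 12 11 10 7 16 18 19
8>6: swap(2,8), hi=7 ⇒ 5 6 10 15 14 13 12 11 8 7 16 18 19
10>6: swap(2,7), hi=6 ⇒ 5 6 11 15 14 13 12 10 8 7 16 18 19
11>6: swap(2,6), hi=5 ⇒ 5 6 12 15 14 13 11 10 8 7 16 18 19
12>6: swap(2,5), hi=4 ⇒ 5 6 13 15 14 12 11 10 8 7 16 18 19
13>6: swap(2,4), hi=3 ⇒ 5 6 14 15 13 12 11 10 8 7 16 18 19
14>6: swap(2,3), hi=2 ⇒ 5 6 15 14 13 12 11 10 8 7 16 18 19
15>6: swap(2,2), hi=1 ⇒ 5 6 15 14 13 12 11 10 8 7 16 18 19
done. lo=1 hi=1; nums=5 6 15 14 13 12 11 10 8 7 16 18 19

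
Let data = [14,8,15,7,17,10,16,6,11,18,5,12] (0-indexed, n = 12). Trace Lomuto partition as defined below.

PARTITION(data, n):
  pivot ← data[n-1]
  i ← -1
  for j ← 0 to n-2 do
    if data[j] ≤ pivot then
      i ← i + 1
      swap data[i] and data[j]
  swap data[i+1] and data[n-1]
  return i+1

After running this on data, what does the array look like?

[8,7,10,6,11,5,12,14,17,18,15,16]

pivot=12, i=-1
j=0: 14>12, skip
j=1: 8≤12, i=0, swap(0,1) ⇒ [8,14,15,7,17,10,16,6,11,18,5,12]
j=2: 15>12, skip
j=3: 7≤12, i=1, swap(1,3) ⇒ [8,7,15,14,17,10,16,6,11,18,5,12]
j=4: 17>12, skip
j=5: 10≤12, i=2, swap(2,5) ⇒ [8,7,10,14,17,15,16,6,11,18,5,12]
j=6: 16>12, skip
j=7: 6≤12, i=3, swap(3,7) ⇒ [8,7,10,6,17,15,16,14,11,18,5,12]
j=8: 11≤12, i=4, swap(4,8) ⇒ [8,7,10,6,11,15,16,14,17,18,5,12]
j=9: 18>12, skip
j=10: 5≤12, i=5, swap(5,10) ⇒ [8,7,10,6,11,5,16,14,17,18,15,12]
swap(6,11) ⇒ [8,7,10,6,11,5,12,14,17,18,15,16]; return 6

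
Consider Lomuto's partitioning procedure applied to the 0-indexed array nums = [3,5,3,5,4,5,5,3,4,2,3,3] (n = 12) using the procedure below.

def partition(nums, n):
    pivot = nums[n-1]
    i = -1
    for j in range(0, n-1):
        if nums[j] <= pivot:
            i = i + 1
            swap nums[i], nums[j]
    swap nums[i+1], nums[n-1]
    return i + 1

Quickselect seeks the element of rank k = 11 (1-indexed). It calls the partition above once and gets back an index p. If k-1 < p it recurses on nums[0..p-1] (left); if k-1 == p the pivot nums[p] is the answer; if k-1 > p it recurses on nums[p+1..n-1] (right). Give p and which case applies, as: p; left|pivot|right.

pivot=3, i=-1
j=0: 3≤3, i=0, swap(0,0) ⇒ [3,5,3,5,4,5,5,3,4,2,3,3]
j=1: 5>3, skip
j=2: 3≤3, i=1, swap(1,2) ⇒ [3,3,5,5,4,5,5,3,4,2,3,3]
j=3: 5>3, skip
j=4: 4>3, skip
j=5: 5>3, skip
j=6: 5>3, skip
j=7: 3≤3, i=2, swap(2,7) ⇒ [3,3,3,5,4,5,5,5,4,2,3,3]
j=8: 4>3, skip
j=9: 2≤3, i=3, swap(3,9) ⇒ [3,3,3,2,4,5,5,5,4,5,3,3]
j=10: 3≤3, i=4, swap(4,10) ⇒ [3,3,3,2,3,5,5,5,4,5,4,3]
swap(5,11) ⇒ [3,3,3,2,3,3,5,5,4,5,4,5]; return 5
p = 5; k-1 = 10 > 5 ⇒ right

5; right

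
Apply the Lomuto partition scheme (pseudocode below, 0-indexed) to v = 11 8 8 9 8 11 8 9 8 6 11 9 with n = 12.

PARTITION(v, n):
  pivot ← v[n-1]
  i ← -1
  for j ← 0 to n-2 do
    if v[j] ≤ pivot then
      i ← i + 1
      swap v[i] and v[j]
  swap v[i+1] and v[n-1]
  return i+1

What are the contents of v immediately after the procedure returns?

8 8 9 8 8 9 8 6 9 11 11 11

pivot = v[11] = 9; i = -1
j=0: v[0]=11 > 9 → no swap
j=1: v[1]=8 ≤ 9 → i=0, swap v[0],v[1] → 8 11 8 9 8 11 8 9 8 6 11 9
j=2: v[2]=8 ≤ 9 → i=1, swap v[1],v[2] → 8 8 11 9 8 11 8 9 8 6 11 9
j=3: v[3]=9 ≤ 9 → i=2, swap v[2],v[3] → 8 8 9 11 8 11 8 9 8 6 11 9
j=4: v[4]=8 ≤ 9 → i=3, swap v[3],v[4] → 8 8 9 8 11 11 8 9 8 6 11 9
j=5: v[5]=11 > 9 → no swap
j=6: v[6]=8 ≤ 9 → i=4, swap v[4],v[6] → 8 8 9 8 8 11 11 9 8 6 11 9
j=7: v[7]=9 ≤ 9 → i=5, swap v[5],v[7] → 8 8 9 8 8 9 11 11 8 6 11 9
j=8: v[8]=8 ≤ 9 → i=6, swap v[6],v[8] → 8 8 9 8 8 9 8 11 11 6 11 9
j=9: v[9]=6 ≤ 9 → i=7, swap v[7],v[9] → 8 8 9 8 8 9 8 6 11 11 11 9
j=10: v[10]=11 > 9 → no swap
final swap v[8],v[11] → 8 8 9 8 8 9 8 6 9 11 11 11; return 8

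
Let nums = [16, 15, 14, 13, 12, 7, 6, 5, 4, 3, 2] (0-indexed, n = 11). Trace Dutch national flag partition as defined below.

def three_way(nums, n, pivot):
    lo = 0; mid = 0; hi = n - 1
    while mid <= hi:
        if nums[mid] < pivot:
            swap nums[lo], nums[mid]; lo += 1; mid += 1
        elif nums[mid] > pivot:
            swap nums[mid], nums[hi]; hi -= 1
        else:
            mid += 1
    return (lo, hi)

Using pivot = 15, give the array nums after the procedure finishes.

[2, 14, 13, 12, 7, 6, 5, 4, 3, 15, 16]

lo=0 mid=0 hi=10
16>15: swap(0,10), hi=9 ⇒ [2, 15, 14, 13, 12, 7, 6, 5, 4, 3, 16]
2<15: swap(0,0), lo=1 mid=1 ⇒ [2, 15, 14, 13, 12, 7, 6, 5, 4, 3, 16]
15=15: mid=2
14<15: swap(1,2), lo=2 mid=3 ⇒ [2, 14, 15, 13, 12, 7, 6, 5, 4, 3, 16]
13<15: swap(2,3), lo=3 mid=4 ⇒ [2, 14, 13, 15, 12, 7, 6, 5, 4, 3, 16]
12<15: swap(3,4), lo=4 mid=5 ⇒ [2, 14, 13, 12, 15, 7, 6, 5, 4, 3, 16]
7<15: swap(4,5), lo=5 mid=6 ⇒ [2, 14, 13, 12, 7, 15, 6, 5, 4, 3, 16]
6<15: swap(5,6), lo=6 mid=7 ⇒ [2, 14, 13, 12, 7, 6, 15, 5, 4, 3, 16]
5<15: swap(6,7), lo=7 mid=8 ⇒ [2, 14, 13, 12, 7, 6, 5, 15, 4, 3, 16]
4<15: swap(7,8), lo=8 mid=9 ⇒ [2, 14, 13, 12, 7, 6, 5, 4, 15, 3, 16]
3<15: swap(8,9), lo=9 mid=10 ⇒ [2, 14, 13, 12, 7, 6, 5, 4, 3, 15, 16]
done. lo=9 hi=9; nums=[2, 14, 13, 12, 7, 6, 5, 4, 3, 15, 16]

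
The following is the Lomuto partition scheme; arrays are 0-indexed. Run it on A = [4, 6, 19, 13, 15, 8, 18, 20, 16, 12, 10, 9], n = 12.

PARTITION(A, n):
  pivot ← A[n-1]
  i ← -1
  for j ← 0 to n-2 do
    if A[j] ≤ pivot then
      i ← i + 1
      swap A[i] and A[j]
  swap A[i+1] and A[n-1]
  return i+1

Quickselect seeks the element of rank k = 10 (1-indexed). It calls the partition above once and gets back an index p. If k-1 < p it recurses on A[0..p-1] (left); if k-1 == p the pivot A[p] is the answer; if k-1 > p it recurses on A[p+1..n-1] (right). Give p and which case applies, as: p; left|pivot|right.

3; right

pivot = A[11] = 9; i = -1
j=0: A[0]=4 ≤ 9 → i=0, swap A[0],A[0] (no change) → [4, 6, 19, 13, 15, 8, 18, 20, 16, 12, 10, 9]
j=1: A[1]=6 ≤ 9 → i=1, swap A[1],A[1] (no change) → [4, 6, 19, 13, 15, 8, 18, 20, 16, 12, 10, 9]
j=2: A[2]=19 > 9 → no swap
j=3: A[3]=13 > 9 → no swap
j=4: A[4]=15 > 9 → no swap
j=5: A[5]=8 ≤ 9 → i=2, swap A[2],A[5] → [4, 6, 8, 13, 15, 19, 18, 20, 16, 12, 10, 9]
j=6: A[6]=18 > 9 → no swap
j=7: A[7]=20 > 9 → no swap
j=8: A[8]=16 > 9 → no swap
j=9: A[9]=12 > 9 → no swap
j=10: A[10]=10 > 9 → no swap
final swap A[3],A[11] → [4, 6, 8, 9, 15, 19, 18, 20, 16, 12, 10, 13]; return 3
p = 3; k-1 = 9 > 3 ⇒ right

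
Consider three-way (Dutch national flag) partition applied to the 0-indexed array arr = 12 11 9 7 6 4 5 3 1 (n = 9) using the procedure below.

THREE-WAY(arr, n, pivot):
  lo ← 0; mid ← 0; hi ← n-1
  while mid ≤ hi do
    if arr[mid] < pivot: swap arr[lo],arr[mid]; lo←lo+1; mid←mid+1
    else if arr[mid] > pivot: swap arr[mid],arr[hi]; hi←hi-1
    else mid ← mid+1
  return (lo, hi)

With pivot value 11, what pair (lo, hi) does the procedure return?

pivot = 11; lo=0, mid=0, hi=8
arr[mid]=12>11: swap arr[0],arr[8]; hi=7 → 1 11 9 7 6 4 5 3 12
arr[mid]=1<11: swap arr[0],arr[0]; lo=1,mid=1 → 1 11 9 7 6 4 5 3 12
arr[mid]=11=11: mid=2
arr[mid]=9<11: swap arr[1],arr[2]; lo=2,mid=3 → 1 9 11 7 6 4 5 3 12
arr[mid]=7<11: swap arr[2],arr[3]; lo=3,mid=4 → 1 9 7 11 6 4 5 3 12
arr[mid]=6<11: swap arr[3],arr[4]; lo=4,mid=5 → 1 9 7 6 11 4 5 3 12
arr[mid]=4<11: swap arr[4],arr[5]; lo=5,mid=6 → 1 9 7 6 4 11 5 3 12
arr[mid]=5<11: swap arr[5],arr[6]; lo=6,mid=7 → 1 9 7 6 4 5 11 3 12
arr[mid]=3<11: swap arr[6],arr[7]; lo=7,mid=8 → 1 9 7 6 4 5 3 11 12
end: lo=7, hi=7; arr = 1 9 7 6 4 5 3 11 12

(7, 7)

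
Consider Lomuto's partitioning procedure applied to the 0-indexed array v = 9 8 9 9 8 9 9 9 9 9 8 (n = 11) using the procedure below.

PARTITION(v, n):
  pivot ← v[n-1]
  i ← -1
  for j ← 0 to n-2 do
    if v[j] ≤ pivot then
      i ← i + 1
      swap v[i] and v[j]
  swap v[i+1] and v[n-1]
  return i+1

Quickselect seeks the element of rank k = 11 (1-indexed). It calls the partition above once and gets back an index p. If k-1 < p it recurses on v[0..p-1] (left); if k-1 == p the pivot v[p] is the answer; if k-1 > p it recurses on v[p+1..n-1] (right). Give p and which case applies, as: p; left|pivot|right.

pivot = v[10] = 8; i = -1
j=0: v[0]=9 > 8 → no swap
j=1: v[1]=8 ≤ 8 → i=0, swap v[0],v[1] → 8 9 9 9 8 9 9 9 9 9 8
j=2: v[2]=9 > 8 → no swap
j=3: v[3]=9 > 8 → no swap
j=4: v[4]=8 ≤ 8 → i=1, swap v[1],v[4] → 8 8 9 9 9 9 9 9 9 9 8
j=5: v[5]=9 > 8 → no swap
j=6: v[6]=9 > 8 → no swap
j=7: v[7]=9 > 8 → no swap
j=8: v[8]=9 > 8 → no swap
j=9: v[9]=9 > 8 → no swap
final swap v[2],v[10] → 8 8 8 9 9 9 9 9 9 9 9; return 2
p = 2; k-1 = 10 > 2 ⇒ right

2; right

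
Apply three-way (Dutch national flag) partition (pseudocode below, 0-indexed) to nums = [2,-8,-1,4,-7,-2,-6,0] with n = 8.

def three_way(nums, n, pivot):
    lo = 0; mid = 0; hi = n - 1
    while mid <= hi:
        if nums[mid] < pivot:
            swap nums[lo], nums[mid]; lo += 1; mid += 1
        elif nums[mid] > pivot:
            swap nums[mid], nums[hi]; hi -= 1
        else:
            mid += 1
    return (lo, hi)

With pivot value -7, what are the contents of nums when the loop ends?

[-8,-7,4,-1,-2,-6,0,2]

lo=0 mid=0 hi=7
2>-7: swap(0,7), hi=6 ⇒ [0,-8,-1,4,-7,-2,-6,2]
0>-7: swap(0,6), hi=5 ⇒ [-6,-8,-1,4,-7,-2,0,2]
-6>-7: swap(0,5), hi=4 ⇒ [-2,-8,-1,4,-7,-6,0,2]
-2>-7: swap(0,4), hi=3 ⇒ [-7,-8,-1,4,-2,-6,0,2]
-7=-7: mid=1
-8<-7: swap(0,1), lo=1 mid=2 ⇒ [-8,-7,-1,4,-2,-6,0,2]
-1>-7: swap(2,3), hi=2 ⇒ [-8,-7,4,-1,-2,-6,0,2]
4>-7: swap(2,2), hi=1 ⇒ [-8,-7,4,-1,-2,-6,0,2]
done. lo=1 hi=1; nums=[-8,-7,4,-1,-2,-6,0,2]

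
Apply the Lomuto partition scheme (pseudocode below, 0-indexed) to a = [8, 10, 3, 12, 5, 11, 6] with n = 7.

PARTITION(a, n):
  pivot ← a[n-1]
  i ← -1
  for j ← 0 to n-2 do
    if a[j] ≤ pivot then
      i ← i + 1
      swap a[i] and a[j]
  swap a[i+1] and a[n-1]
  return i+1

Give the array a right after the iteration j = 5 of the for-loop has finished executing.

[3, 5, 8, 12, 10, 11, 6]

pivot = a[6] = 6; i = -1
j=0: a[0]=8 > 6 → no swap
j=1: a[1]=10 > 6 → no swap
j=2: a[2]=3 ≤ 6 → i=0, swap a[0],a[2] → [3, 10, 8, 12, 5, 11, 6]
j=3: a[3]=12 > 6 → no swap
j=4: a[4]=5 ≤ 6 → i=1, swap a[1],a[4] → [3, 5, 8, 12, 10, 11, 6]
j=5: a[5]=11 > 6 → no swap
(after j=5) a = [3, 5, 8, 12, 10, 11, 6]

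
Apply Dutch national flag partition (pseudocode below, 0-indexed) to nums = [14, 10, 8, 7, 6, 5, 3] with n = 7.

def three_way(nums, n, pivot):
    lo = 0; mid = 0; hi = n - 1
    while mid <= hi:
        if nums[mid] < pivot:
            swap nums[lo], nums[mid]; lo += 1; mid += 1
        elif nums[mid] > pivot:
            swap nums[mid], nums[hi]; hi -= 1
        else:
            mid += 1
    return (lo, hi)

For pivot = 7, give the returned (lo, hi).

(3, 3)

pivot = 7; lo=0, mid=0, hi=6
nums[mid]=14>7: swap nums[0],nums[6]; hi=5 → [3, 10, 8, 7, 6, 5, 14]
nums[mid]=3<7: swap nums[0],nums[0]; lo=1,mid=1 → [3, 10, 8, 7, 6, 5, 14]
nums[mid]=10>7: swap nums[1],nums[5]; hi=4 → [3, 5, 8, 7, 6, 10, 14]
nums[mid]=5<7: swap nums[1],nums[1]; lo=2,mid=2 → [3, 5, 8, 7, 6, 10, 14]
nums[mid]=8>7: swap nums[2],nums[4]; hi=3 → [3, 5, 6, 7, 8, 10, 14]
nums[mid]=6<7: swap nums[2],nums[2]; lo=3,mid=3 → [3, 5, 6, 7, 8, 10, 14]
nums[mid]=7=7: mid=4
end: lo=3, hi=3; nums = [3, 5, 6, 7, 8, 10, 14]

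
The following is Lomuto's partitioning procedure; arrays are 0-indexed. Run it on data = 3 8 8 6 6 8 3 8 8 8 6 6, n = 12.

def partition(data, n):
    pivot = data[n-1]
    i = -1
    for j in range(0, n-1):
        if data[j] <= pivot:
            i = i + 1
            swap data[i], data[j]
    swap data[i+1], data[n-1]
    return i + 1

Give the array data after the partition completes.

pivot = data[11] = 6; i = -1
j=0: data[0]=3 ≤ 6 → i=0, swap data[0],data[0] (no change) → 3 8 8 6 6 8 3 8 8 8 6 6
j=1: data[1]=8 > 6 → no swap
j=2: data[2]=8 > 6 → no swap
j=3: data[3]=6 ≤ 6 → i=1, swap data[1],data[3] → 3 6 8 8 6 8 3 8 8 8 6 6
j=4: data[4]=6 ≤ 6 → i=2, swap data[2],data[4] → 3 6 6 8 8 8 3 8 8 8 6 6
j=5: data[5]=8 > 6 → no swap
j=6: data[6]=3 ≤ 6 → i=3, swap data[3],data[6] → 3 6 6 3 8 8 8 8 8 8 6 6
j=7: data[7]=8 > 6 → no swap
j=8: data[8]=8 > 6 → no swap
j=9: data[9]=8 > 6 → no swap
j=10: data[10]=6 ≤ 6 → i=4, swap data[4],data[10] → 3 6 6 3 6 8 8 8 8 8 8 6
final swap data[5],data[11] → 3 6 6 3 6 6 8 8 8 8 8 8; return 5

3 6 6 3 6 6 8 8 8 8 8 8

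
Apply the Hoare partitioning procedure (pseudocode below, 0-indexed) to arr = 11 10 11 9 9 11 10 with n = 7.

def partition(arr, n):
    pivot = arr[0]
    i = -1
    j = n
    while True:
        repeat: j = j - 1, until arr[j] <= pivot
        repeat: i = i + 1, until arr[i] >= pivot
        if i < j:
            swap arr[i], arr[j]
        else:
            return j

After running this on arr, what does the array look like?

pivot = arr[0] = 11; i = -1, j = 7
j→6 (arr[6]=10≤11), i→0 (arr[0]=11≥11); i<j, swap → 10 10 11 9 9 11 11
j→5 (arr[5]=11≤11), i→2 (arr[2]=11≥11); i<j, swap → 10 10 11 9 9 11 11
j→4, i→5; i≥j, return j=4. arr = 10 10 11 9 9 11 11

10 10 11 9 9 11 11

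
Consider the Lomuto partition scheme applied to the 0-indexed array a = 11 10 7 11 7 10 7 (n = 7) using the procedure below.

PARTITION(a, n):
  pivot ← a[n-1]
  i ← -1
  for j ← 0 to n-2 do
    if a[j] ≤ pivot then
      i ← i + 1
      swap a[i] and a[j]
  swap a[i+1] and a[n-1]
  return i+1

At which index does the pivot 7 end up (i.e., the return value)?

pivot = a[6] = 7; i = -1
j=0: a[0]=11 > 7 → no swap
j=1: a[1]=10 > 7 → no swap
j=2: a[2]=7 ≤ 7 → i=0, swap a[0],a[2] → 7 10 11 11 7 10 7
j=3: a[3]=11 > 7 → no swap
j=4: a[4]=7 ≤ 7 → i=1, swap a[1],a[4] → 7 7 11 11 10 10 7
j=5: a[5]=10 > 7 → no swap
final swap a[2],a[6] → 7 7 7 11 10 10 11; return 2

2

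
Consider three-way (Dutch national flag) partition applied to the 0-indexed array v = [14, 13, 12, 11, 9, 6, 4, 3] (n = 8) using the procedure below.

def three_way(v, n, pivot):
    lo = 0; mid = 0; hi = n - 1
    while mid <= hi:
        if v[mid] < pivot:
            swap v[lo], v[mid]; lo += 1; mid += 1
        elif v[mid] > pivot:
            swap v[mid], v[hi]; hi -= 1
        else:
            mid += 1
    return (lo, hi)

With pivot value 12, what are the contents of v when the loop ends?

pivot = 12; lo=0, mid=0, hi=7
v[mid]=14>12: swap v[0],v[7]; hi=6 → [3, 13, 12, 11, 9, 6, 4, 14]
v[mid]=3<12: swap v[0],v[0]; lo=1,mid=1 → [3, 13, 12, 11, 9, 6, 4, 14]
v[mid]=13>12: swap v[1],v[6]; hi=5 → [3, 4, 12, 11, 9, 6, 13, 14]
v[mid]=4<12: swap v[1],v[1]; lo=2,mid=2 → [3, 4, 12, 11, 9, 6, 13, 14]
v[mid]=12=12: mid=3
v[mid]=11<12: swap v[2],v[3]; lo=3,mid=4 → [3, 4, 11, 12, 9, 6, 13, 14]
v[mid]=9<12: swap v[3],v[4]; lo=4,mid=5 → [3, 4, 11, 9, 12, 6, 13, 14]
v[mid]=6<12: swap v[4],v[5]; lo=5,mid=6 → [3, 4, 11, 9, 6, 12, 13, 14]
end: lo=5, hi=5; v = [3, 4, 11, 9, 6, 12, 13, 14]

[3, 4, 11, 9, 6, 12, 13, 14]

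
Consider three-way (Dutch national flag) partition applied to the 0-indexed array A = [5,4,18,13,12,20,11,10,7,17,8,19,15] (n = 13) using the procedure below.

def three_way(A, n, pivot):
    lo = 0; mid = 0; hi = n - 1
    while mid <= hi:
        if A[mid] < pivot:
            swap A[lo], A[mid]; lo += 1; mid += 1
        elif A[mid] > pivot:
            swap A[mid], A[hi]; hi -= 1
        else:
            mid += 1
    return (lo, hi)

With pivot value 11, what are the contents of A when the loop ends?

pivot = 11; lo=0, mid=0, hi=12
A[mid]=5<11: swap A[0],A[0]; lo=1,mid=1 → [5,4,18,13,12,20,11,10,7,17,8,19,15]
A[mid]=4<11: swap A[1],A[1]; lo=2,mid=2 → [5,4,18,13,12,20,11,10,7,17,8,19,15]
A[mid]=18>11: swap A[2],A[12]; hi=11 → [5,4,15,13,12,20,11,10,7,17,8,19,18]
A[mid]=15>11: swap A[2],A[11]; hi=10 → [5,4,19,13,12,20,11,10,7,17,8,15,18]
A[mid]=19>11: swap A[2],A[10]; hi=9 → [5,4,8,13,12,20,11,10,7,17,19,15,18]
A[mid]=8<11: swap A[2],A[2]; lo=3,mid=3 → [5,4,8,13,12,20,11,10,7,17,19,15,18]
A[mid]=13>11: swap A[3],A[9]; hi=8 → [5,4,8,17,12,20,11,10,7,13,19,15,18]
A[mid]=17>11: swap A[3],A[8]; hi=7 → [5,4,8,7,12,20,11,10,17,13,19,15,18]
A[mid]=7<11: swap A[3],A[3]; lo=4,mid=4 → [5,4,8,7,12,20,11,10,17,13,19,15,18]
A[mid]=12>11: swap A[4],A[7]; hi=6 → [5,4,8,7,10,20,11,12,17,13,19,15,18]
A[mid]=10<11: swap A[4],A[4]; lo=5,mid=5 → [5,4,8,7,10,20,11,12,17,13,19,15,18]
A[mid]=20>11: swap A[5],A[6]; hi=5 → [5,4,8,7,10,11,20,12,17,13,19,15,18]
A[mid]=11=11: mid=6
end: lo=5, hi=5; A = [5,4,8,7,10,11,20,12,17,13,19,15,18]

[5,4,8,7,10,11,20,12,17,13,19,15,18]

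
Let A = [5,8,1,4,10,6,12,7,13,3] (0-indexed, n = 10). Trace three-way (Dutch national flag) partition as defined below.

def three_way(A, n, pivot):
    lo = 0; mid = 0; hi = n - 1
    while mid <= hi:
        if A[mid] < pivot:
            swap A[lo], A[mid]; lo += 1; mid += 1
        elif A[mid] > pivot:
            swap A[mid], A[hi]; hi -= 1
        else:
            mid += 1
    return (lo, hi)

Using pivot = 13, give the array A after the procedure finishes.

lo=0 mid=0 hi=9
5<13: swap(0,0), lo=1 mid=1 ⇒ [5,8,1,4,10,6,12,7,13,3]
8<13: swap(1,1), lo=2 mid=2 ⇒ [5,8,1,4,10,6,12,7,13,3]
1<13: swap(2,2), lo=3 mid=3 ⇒ [5,8,1,4,10,6,12,7,13,3]
4<13: swap(3,3), lo=4 mid=4 ⇒ [5,8,1,4,10,6,12,7,13,3]
10<13: swap(4,4), lo=5 mid=5 ⇒ [5,8,1,4,10,6,12,7,13,3]
6<13: swap(5,5), lo=6 mid=6 ⇒ [5,8,1,4,10,6,12,7,13,3]
12<13: swap(6,6), lo=7 mid=7 ⇒ [5,8,1,4,10,6,12,7,13,3]
7<13: swap(7,7), lo=8 mid=8 ⇒ [5,8,1,4,10,6,12,7,13,3]
13=13: mid=9
3<13: swap(8,9), lo=9 mid=10 ⇒ [5,8,1,4,10,6,12,7,3,13]
done. lo=9 hi=9; A=[5,8,1,4,10,6,12,7,3,13]

[5,8,1,4,10,6,12,7,3,13]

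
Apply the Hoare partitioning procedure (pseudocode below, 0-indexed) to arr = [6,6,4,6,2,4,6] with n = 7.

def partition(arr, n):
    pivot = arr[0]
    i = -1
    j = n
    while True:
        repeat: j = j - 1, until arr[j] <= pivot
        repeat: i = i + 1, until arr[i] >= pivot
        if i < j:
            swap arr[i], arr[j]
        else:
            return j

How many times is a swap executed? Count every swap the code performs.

3

pivot = arr[0] = 6; i = -1, j = 7
j→6 (arr[6]=6≤6), i→0 (arr[0]=6≥6); i<j, swap → [6,6,4,6,2,4,6]
j→5 (arr[5]=4≤6), i→1 (arr[1]=6≥6); i<j, swap → [6,4,4,6,2,6,6]
j→4 (arr[4]=2≤6), i→3 (arr[3]=6≥6); i<j, swap → [6,4,4,2,6,6,6]
j→3, i→4; i≥j, return j=3. arr = [6,4,4,2,6,6,6]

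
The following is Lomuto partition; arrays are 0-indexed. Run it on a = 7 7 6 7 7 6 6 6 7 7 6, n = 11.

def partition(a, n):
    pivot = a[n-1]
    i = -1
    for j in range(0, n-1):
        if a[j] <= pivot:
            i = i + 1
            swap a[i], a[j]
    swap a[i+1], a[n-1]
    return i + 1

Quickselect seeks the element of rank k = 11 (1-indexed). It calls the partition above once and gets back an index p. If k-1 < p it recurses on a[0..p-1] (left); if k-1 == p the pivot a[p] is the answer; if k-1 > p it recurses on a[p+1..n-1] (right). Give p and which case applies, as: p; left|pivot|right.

pivot=6, i=-1
j=0: 7>6, skip
j=1: 7>6, skip
j=2: 6≤6, i=0, swap(0,2) ⇒ 6 7 7 7 7 6 6 6 7 7 6
j=3: 7>6, skip
j=4: 7>6, skip
j=5: 6≤6, i=1, swap(1,5) ⇒ 6 6 7 7 7 7 6 6 7 7 6
j=6: 6≤6, i=2, swap(2,6) ⇒ 6 6 6 7 7 7 7 6 7 7 6
j=7: 6≤6, i=3, swap(3,7) ⇒ 6 6 6 6 7 7 7 7 7 7 6
j=8: 7>6, skip
j=9: 7>6, skip
swap(4,10) ⇒ 6 6 6 6 6 7 7 7 7 7 7; return 4
p = 4; k-1 = 10 > 4 ⇒ right

4; right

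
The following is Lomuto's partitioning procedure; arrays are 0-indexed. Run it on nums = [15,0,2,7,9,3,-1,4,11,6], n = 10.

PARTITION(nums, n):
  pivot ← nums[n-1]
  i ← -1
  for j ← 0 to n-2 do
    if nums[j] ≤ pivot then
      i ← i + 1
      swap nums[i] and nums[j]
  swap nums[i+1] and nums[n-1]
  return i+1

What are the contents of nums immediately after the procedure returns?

pivot = nums[9] = 6; i = -1
j=0: nums[0]=15 > 6 → no swap
j=1: nums[1]=0 ≤ 6 → i=0, swap nums[0],nums[1] → [0,15,2,7,9,3,-1,4,11,6]
j=2: nums[2]=2 ≤ 6 → i=1, swap nums[1],nums[2] → [0,2,15,7,9,3,-1,4,11,6]
j=3: nums[3]=7 > 6 → no swap
j=4: nums[4]=9 > 6 → no swap
j=5: nums[5]=3 ≤ 6 → i=2, swap nums[2],nums[5] → [0,2,3,7,9,15,-1,4,11,6]
j=6: nums[6]=-1 ≤ 6 → i=3, swap nums[3],nums[6] → [0,2,3,-1,9,15,7,4,11,6]
j=7: nums[7]=4 ≤ 6 → i=4, swap nums[4],nums[7] → [0,2,3,-1,4,15,7,9,11,6]
j=8: nums[8]=11 > 6 → no swap
final swap nums[5],nums[9] → [0,2,3,-1,4,6,7,9,11,15]; return 5

[0,2,3,-1,4,6,7,9,11,15]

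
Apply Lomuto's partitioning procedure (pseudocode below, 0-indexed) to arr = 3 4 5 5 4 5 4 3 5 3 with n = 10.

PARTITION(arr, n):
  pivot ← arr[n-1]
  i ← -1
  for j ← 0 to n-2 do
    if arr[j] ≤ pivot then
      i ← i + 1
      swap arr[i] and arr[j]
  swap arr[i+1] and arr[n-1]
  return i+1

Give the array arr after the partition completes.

3 3 3 5 4 5 4 4 5 5

pivot=3, i=-1
j=0: 3≤3, i=0, swap(0,0) ⇒ 3 4 5 5 4 5 4 3 5 3
j=1: 4>3, skip
j=2: 5>3, skip
j=3: 5>3, skip
j=4: 4>3, skip
j=5: 5>3, skip
j=6: 4>3, skip
j=7: 3≤3, i=1, swap(1,7) ⇒ 3 3 5 5 4 5 4 4 5 3
j=8: 5>3, skip
swap(2,9) ⇒ 3 3 3 5 4 5 4 4 5 5; return 2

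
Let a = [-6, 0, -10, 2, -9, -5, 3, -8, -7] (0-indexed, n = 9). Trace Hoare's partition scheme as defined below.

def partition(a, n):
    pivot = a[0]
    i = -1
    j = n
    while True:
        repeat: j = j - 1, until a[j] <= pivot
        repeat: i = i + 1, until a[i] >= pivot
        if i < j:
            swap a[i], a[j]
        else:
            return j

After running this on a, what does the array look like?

[-7, -8, -10, -9, 2, -5, 3, 0, -6]

pivot = a[0] = -6; i = -1, j = 9
j→8 (a[8]=-7≤-6), i→0 (a[0]=-6≥-6); i<j, swap → [-7, 0, -10, 2, -9, -5, 3, -8, -6]
j→7 (a[7]=-8≤-6), i→1 (a[1]=0≥-6); i<j, swap → [-7, -8, -10, 2, -9, -5, 3, 0, -6]
j→4 (a[4]=-9≤-6), i→3 (a[3]=2≥-6); i<j, swap → [-7, -8, -10, -9, 2, -5, 3, 0, -6]
j→3, i→4; i≥j, return j=3. a = [-7, -8, -10, -9, 2, -5, 3, 0, -6]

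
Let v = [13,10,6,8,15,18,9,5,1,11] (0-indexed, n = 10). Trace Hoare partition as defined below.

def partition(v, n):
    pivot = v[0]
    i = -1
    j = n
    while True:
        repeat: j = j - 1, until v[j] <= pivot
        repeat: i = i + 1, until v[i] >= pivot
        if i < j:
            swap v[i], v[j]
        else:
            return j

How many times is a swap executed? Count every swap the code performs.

pivot=13
j stops at 9 (11), i stops at 0 (13); swap ⇒ [11,10,6,8,15,18,9,5,1,13]
j stops at 8 (1), i stops at 4 (15); swap ⇒ [11,10,6,8,1,18,9,5,15,13]
j stops at 7 (5), i stops at 5 (18); swap ⇒ [11,10,6,8,1,5,9,18,15,13]
j stops at 6, i stops at 7; i≥j ⇒ return 6. v=[11,10,6,8,1,5,9,18,15,13]

3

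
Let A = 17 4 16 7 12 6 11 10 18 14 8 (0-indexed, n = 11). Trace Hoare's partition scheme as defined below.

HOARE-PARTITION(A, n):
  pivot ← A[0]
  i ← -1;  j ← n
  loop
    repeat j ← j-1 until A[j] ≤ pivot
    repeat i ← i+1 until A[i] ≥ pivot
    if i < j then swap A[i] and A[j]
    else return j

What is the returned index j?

8

pivot=17
j stops at 10 (8), i stops at 0 (17); swap ⇒ 8 4 16 7 12 6 11 10 18 14 17
j stops at 9 (14), i stops at 8 (18); swap ⇒ 8 4 16 7 12 6 11 10 14 18 17
j stops at 8, i stops at 9; i≥j ⇒ return 8. A=8 4 16 7 12 6 11 10 14 18 17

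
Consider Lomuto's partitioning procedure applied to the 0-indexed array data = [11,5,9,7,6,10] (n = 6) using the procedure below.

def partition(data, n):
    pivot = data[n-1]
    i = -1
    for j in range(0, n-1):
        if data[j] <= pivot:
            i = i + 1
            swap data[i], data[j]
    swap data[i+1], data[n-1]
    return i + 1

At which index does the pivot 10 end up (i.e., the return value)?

4

pivot = data[5] = 10; i = -1
j=0: data[0]=11 > 10 → no swap
j=1: data[1]=5 ≤ 10 → i=0, swap data[0],data[1] → [5,11,9,7,6,10]
j=2: data[2]=9 ≤ 10 → i=1, swap data[1],data[2] → [5,9,11,7,6,10]
j=3: data[3]=7 ≤ 10 → i=2, swap data[2],data[3] → [5,9,7,11,6,10]
j=4: data[4]=6 ≤ 10 → i=3, swap data[3],data[4] → [5,9,7,6,11,10]
final swap data[4],data[5] → [5,9,7,6,10,11]; return 4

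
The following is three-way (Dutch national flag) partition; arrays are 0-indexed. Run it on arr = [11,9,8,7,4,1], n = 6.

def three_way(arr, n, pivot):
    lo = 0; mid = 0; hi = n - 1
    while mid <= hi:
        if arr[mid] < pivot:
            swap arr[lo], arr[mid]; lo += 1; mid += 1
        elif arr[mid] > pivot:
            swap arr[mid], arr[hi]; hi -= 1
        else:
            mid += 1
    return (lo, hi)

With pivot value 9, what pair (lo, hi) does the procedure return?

lo=0 mid=0 hi=5
11>9: swap(0,5), hi=4 ⇒ [1,9,8,7,4,11]
1<9: swap(0,0), lo=1 mid=1 ⇒ [1,9,8,7,4,11]
9=9: mid=2
8<9: swap(1,2), lo=2 mid=3 ⇒ [1,8,9,7,4,11]
7<9: swap(2,3), lo=3 mid=4 ⇒ [1,8,7,9,4,11]
4<9: swap(3,4), lo=4 mid=5 ⇒ [1,8,7,4,9,11]
done. lo=4 hi=4; arr=[1,8,7,4,9,11]

(4, 4)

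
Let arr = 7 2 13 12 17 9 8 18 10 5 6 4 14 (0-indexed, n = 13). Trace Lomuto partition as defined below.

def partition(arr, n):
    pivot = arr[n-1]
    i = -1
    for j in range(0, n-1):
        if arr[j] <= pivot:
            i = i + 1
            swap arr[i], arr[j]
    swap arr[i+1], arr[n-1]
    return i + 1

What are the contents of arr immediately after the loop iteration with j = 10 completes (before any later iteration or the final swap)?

pivot = arr[12] = 14; i = -1
j=0: arr[0]=7 ≤ 14 → i=0, swap arr[0],arr[0] (no change) → 7 2 13 12 17 9 8 18 10 5 6 4 14
j=1: arr[1]=2 ≤ 14 → i=1, swap arr[1],arr[1] (no change) → 7 2 13 12 17 9 8 18 10 5 6 4 14
j=2: arr[2]=13 ≤ 14 → i=2, swap arr[2],arr[2] (no change) → 7 2 13 12 17 9 8 18 10 5 6 4 14
j=3: arr[3]=12 ≤ 14 → i=3, swap arr[3],arr[3] (no change) → 7 2 13 12 17 9 8 18 10 5 6 4 14
j=4: arr[4]=17 > 14 → no swap
j=5: arr[5]=9 ≤ 14 → i=4, swap arr[4],arr[5] → 7 2 13 12 9 17 8 18 10 5 6 4 14
j=6: arr[6]=8 ≤ 14 → i=5, swap arr[5],arr[6] → 7 2 13 12 9 8 17 18 10 5 6 4 14
j=7: arr[7]=18 > 14 → no swap
j=8: arr[8]=10 ≤ 14 → i=6, swap arr[6],arr[8] → 7 2 13 12 9 8 10 18 17 5 6 4 14
j=9: arr[9]=5 ≤ 14 → i=7, swap arr[7],arr[9] → 7 2 13 12 9 8 10 5 17 18 6 4 14
j=10: arr[10]=6 ≤ 14 → i=8, swap arr[8],arr[10] → 7 2 13 12 9 8 10 5 6 18 17 4 14
(after j=10) arr = 7 2 13 12 9 8 10 5 6 18 17 4 14

7 2 13 12 9 8 10 5 6 18 17 4 14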